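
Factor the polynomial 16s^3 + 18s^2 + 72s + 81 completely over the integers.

(8s + 9)(2s^2 + 9)

Group as (16s^3 + 72s) + (18s^2 + 81) = 8s(2s^2 + 9) + 9(2s^2 + 9).
Both groups share the factor (2s^2 + 9).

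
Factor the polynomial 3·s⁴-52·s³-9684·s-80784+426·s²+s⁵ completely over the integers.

(s+12)·(s+6)·(s-11)·(s²-4·s+102)

Trying the rational-root candidates, s = -12 is a root, so (s+12) divides it; the quotient is s⁴-9·s³+56·s²-246·s-6732.
Then s = 11 is a root, so (s-11) divides it; the quotient is s³+2·s²+78·s+612.
Next, s = -6 is a root, so (s+6) is a factor; dividing leaves s²-4·s+102.
The quadratic s²-4·s+102 has discriminant -392 < 0 and is irreducible over ℤ.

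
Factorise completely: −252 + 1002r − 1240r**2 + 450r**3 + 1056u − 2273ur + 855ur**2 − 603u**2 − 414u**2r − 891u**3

−(9u − 9r + 14)(11u + 10r − 6)(9u + 5r − 3)

Group: 9u(−99u**2 − 145ur + 87u − 50r**2 + 60r − 18) + (−9r + 14)(−99u**2 − 145ur + 87u − 50r**2 + 60r − 18); both groups contain (−99u**2 − 145ur + 87u − 50r**2 + 60r − 18), so (9u − 9r + 14) is a factor with cofactor −99u**2 − 145ur + 87u − 50r**2 + 60r − 18.
The cofactor groups again: −99u**2 − 145ur + 87u − 50r**2 + 60r − 18 = −11u(9u + 5r − 3) + (−10r + 6)(9u + 5r − 3); both groups contain (9u + 5r − 3), giving −(11u + 10r − 6)(9u + 5r − 3).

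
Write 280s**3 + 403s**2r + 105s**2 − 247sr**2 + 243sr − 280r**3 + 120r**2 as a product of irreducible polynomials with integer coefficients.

(8s − 7r + 3)(7s + 5r)(5s + 8r)

Group: 7s(40s**2 + 29sr + 15s − 56r**2 + 24r) + 5r(40s**2 + 29sr + 15s − 56r**2 + 24r); both groups contain (40s**2 + 29sr + 15s − 56r**2 + 24r), so (7s + 5r) is a factor with cofactor 40s**2 + 29sr + 15s − 56r**2 + 24r.
The cofactor groups again: 40s**2 + 29sr + 15s − 56r**2 + 24r = 8s(5s + 8r) + (−7r + 3)(5s + 8r); both groups contain (5s + 8r), giving (8s − 7r + 3)(5s + 8r).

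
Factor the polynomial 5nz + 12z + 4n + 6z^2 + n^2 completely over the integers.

Group: n(n + 2z + 4) + 3z(n + 2z + 4); both groups contain (n + 2z + 4).

(n + 2z + 4)(n + 3z)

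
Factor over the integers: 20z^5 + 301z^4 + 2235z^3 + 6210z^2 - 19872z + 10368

By the rational root theorem, z = 6/5 is a root, so (5z - 6) is a factor; dividing leaves 4z^4 + 65z^3 + 525z^2 + 1872z - 1728.
Next, z = -8 is a root, so (z + 8) divides it; the quotient is 4z^3 + 33z^2 + 261z - 216.
Then z = 3/4 is a root, giving the factor (4z - 3) and quotient z^2 + 9z + 72.
The quadratic z^2 + 9z + 72 has discriminant -207 < 0 and is irreducible over ℤ.

(4z - 3)(5z - 6)(z + 8)(z^2 + 9z + 72)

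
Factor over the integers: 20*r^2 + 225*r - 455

Pull out the common factor 5, then factor the remaining trinomial.

5*(4*r - 7)*(r + 13)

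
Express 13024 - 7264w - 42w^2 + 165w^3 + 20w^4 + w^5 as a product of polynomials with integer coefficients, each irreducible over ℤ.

(w + 11)(w - 2)(w - 4)(w^2 + 15w + 148)

By the rational root theorem, w = -11 is a root, so (w + 11) is a factor; dividing leaves w^4 + 9w^3 + 66w^2 - 768w + 1184.
Then w = 2 is a root, so (w - 2) is a factor; dividing leaves w^3 + 11w^2 + 88w - 592.
Then w = 4 is a root, so (w - 4) is a factor; dividing leaves w^2 + 15w + 148.
The quadratic w^2 + 15w + 148 has discriminant -367 < 0 and is irreducible over ℤ.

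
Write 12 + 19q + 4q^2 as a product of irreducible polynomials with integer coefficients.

(4q + 3)(q + 4)

Need a pair with product 4·12 = 48 and sum 19: that's 3 and 16.
Split the middle term: 4q^2 + 3q + 16q + 12 = q(4q + 3) + 4(4q + 3).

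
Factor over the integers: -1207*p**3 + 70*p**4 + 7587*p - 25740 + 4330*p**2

Testing divisors of the constant over divisors of the leading coefficient, p = -12/5 is a root, so (5*p + 12) is a factor; dividing leaves 14*p**3 - 275*p**2 + 1526*p - 2145.
Continuing, p = 15/7 is a root, giving the factor (7*p - 15) and quotient 2*p**2 - 35*p + 143.
The remaining quadratic factors as (2*p - 13)(p - 11).

(2*p - 13)*(5*p + 12)*(7*p - 15)*(p - 11)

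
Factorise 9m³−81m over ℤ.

9m(m+3)(m−3)

Factor out 9m, leaving m²−9, which is a difference of two squares.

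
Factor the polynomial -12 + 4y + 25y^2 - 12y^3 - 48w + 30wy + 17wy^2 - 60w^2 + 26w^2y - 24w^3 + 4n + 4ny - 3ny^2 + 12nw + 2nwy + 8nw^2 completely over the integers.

Group: 4w(2nw - ny + 2n - 6w^2 + 11wy - 12w - 4y^2 + 11y - 6) + (3y + 2)(2nw - ny + 2n - 6w^2 + 11wy - 12w - 4y^2 + 11y - 6); both groups contain (2nw - ny + 2n - 6w^2 + 11wy - 12w - 4y^2 + 11y - 6), so (4w + 3y + 2) is a factor with cofactor 2nw - ny + 2n - 6w^2 + 11wy - 12w - 4y^2 + 11y - 6.
The cofactor groups again: 2nw - ny + 2n - 6w^2 + 11wy - 12w - 4y^2 + 11y - 6 = 2w(n - 3w + 4y - 3) + (-y + 2)(n - 3w + 4y - 3); both groups contain (n - 3w + 4y - 3), giving (2w - y + 2)(n - 3w + 4y - 3).

(2w - y + 2)(4w + 3y + 2)(n - 3w + 4y - 3)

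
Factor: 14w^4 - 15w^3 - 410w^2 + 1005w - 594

(2w - 9)(7w - 11)(w + 6)(w - 1)

Trying the rational-root candidates, w = 1 is a root, giving the factor (w - 1) and quotient 14w^3 - w^2 - 411w + 594.
Then w = 9/2 is a root, giving the factor (2w - 9) and quotient 7w^2 + 31w - 66.
The remaining quadratic factors as (w + 6)(7w - 11).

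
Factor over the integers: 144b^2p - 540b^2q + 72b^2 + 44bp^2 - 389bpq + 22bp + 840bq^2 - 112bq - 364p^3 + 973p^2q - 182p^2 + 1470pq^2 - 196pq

(4b + 7p)(4p - 15q + 2)(9b - 13p - 14q)

Group: 9b(16bp - 60bq + 8b + 28p^2 - 105pq + 14p) + (-13p - 14q)(16bp - 60bq + 8b + 28p^2 - 105pq + 14p); both groups contain (16bp - 60bq + 8b + 28p^2 - 105pq + 14p), so (9b - 13p - 14q) is a factor with cofactor 16bp - 60bq + 8b + 28p^2 - 105pq + 14p.
The cofactor groups again: 16bp - 60bq + 8b + 28p^2 - 105pq + 14p = 4b(4p - 15q + 2) + 7p(4p - 15q + 2); both groups contain (4p - 15q + 2), giving (4b + 7p)(4p - 15q + 2).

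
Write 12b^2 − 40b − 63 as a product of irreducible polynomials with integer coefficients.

Need a pair with product 12·(−63) = −756 and sum −40: that's −54 and 14.
Split the middle term: 12b^2 − 54b + 14b − 63 = 6b(2b − 9) + 7(2b − 9).

(2b − 9)(6b + 7)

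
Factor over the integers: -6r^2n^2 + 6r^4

6r^2(r - n)(r + n)

Pull out the common factor 6r^2; r^2 - n^2 is a difference of squares.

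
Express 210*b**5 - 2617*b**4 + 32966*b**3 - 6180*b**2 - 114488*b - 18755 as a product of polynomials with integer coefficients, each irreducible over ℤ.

Trying the rational-root candidates, b = -1/6 is a root, so (6*b + 1) divides it; the quotient is 35*b**4 - 442*b**3 + 5568*b**2 - 1958*b - 18755.
Then b = 11/5 is a root, so (5*b - 11) divides it; the quotient is 7*b**3 - 73*b**2 + 953*b + 1705.
Next, b = -11/7 is a root, so (7*b + 11) divides it; the quotient is b**2 - 12*b + 155.
The quadratic b**2 - 12*b + 155 has discriminant -476 < 0 and is irreducible over ℤ.

(5*b - 11)*(6*b + 1)*(7*b + 11)*(b**2 - 12*b + 155)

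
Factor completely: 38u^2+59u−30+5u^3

By the rational root theorem, u = 2/5 is a root, giving the factor (5u−2) and quotient u^2+8u+15.
The remaining quadratic factors as (u+5)(u+3).

(5u−2)(u+3)(u+5)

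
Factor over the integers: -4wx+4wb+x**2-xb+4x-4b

Group: -4w(x-b) + (x+4)(x-b); both groups contain (x-b).

-(x-b)(4w-x-4)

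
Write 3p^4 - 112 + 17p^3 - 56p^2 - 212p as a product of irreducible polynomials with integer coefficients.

Testing divisors of the constant over divisors of the leading coefficient, p = -2 is a root, giving the factor (p + 2) and quotient 3p^3 + 11p^2 - 78p - 56.
Continuing, p = 4 is a root, so (p - 4) divides it; the quotient is 3p^2 + 23p + 14.
The remaining quadratic factors as (3p + 2)(p + 7).

(3p + 2)(p + 2)(p + 7)(p - 4)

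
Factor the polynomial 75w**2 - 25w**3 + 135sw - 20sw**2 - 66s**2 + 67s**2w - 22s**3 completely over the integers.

Group: 11s(-2s**2 + 7sw - 6s - 5w**2 + 15w) + 5w(-2s**2 + 7sw - 6s - 5w**2 + 15w); both groups contain (-2s**2 + 7sw - 6s - 5w**2 + 15w), so (11s + 5w) is a factor with cofactor -2s**2 + 7sw - 6s - 5w**2 + 15w.
The cofactor groups again: -2s**2 + 7sw - 6s - 5w**2 + 15w = -2s(s - w + 3) + 5w(s - w + 3); both groups contain (s - w + 3), giving -(2s - 5w)(s - w + 3).

-(11s + 5w)(2s - 5w)(s - w + 3)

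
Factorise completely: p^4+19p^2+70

(p^2+14)(p^2+5)

Substitute u = p^2 to get a quadratic in u, then factor.
p^2+14 is irreducible over ℤ (always positive, so no real roots).
p^2+5 is irreducible over ℤ (always positive, so no real roots).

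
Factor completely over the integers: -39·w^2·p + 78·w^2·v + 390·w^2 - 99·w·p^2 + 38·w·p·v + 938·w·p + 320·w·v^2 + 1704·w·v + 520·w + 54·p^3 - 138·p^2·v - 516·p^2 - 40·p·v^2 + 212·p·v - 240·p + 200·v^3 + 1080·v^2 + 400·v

-(13·w - 6·p + 10·v)·(3·w + 9·p + 10·v + 4)·(p - 2·v - 10)

Group: 13·w·(-3·w·p + 6·w·v + 30·w - 9·p^2 + 8·p·v + 86·p + 20·v^2 + 108·v + 40) + (-6·p + 10·v)·(-3·w·p + 6·w·v + 30·w - 9·p^2 + 8·p·v + 86·p + 20·v^2 + 108·v + 40); both groups contain (-3·w·p + 6·w·v + 30·w - 9·p^2 + 8·p·v + 86·p + 20·v^2 + 108·v + 40), so (13·w - 6·p + 10·v) is a factor with cofactor -3·w·p + 6·w·v + 30·w - 9·p^2 + 8·p·v + 86·p + 20·v^2 + 108·v + 40.
The cofactor groups again: -3·w·p + 6·w·v + 30·w - 9·p^2 + 8·p·v + 86·p + 20·v^2 + 108·v + 40 = -3·w·(p - 2·v - 10) + (-9·p - 10·v - 4)·(p - 2·v - 10); both groups contain (p - 2·v - 10), giving -(3·w + 9·p + 10·v + 4)·(p - 2·v - 10).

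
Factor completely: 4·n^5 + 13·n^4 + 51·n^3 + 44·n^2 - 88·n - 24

(4·n + 1)·(n + 2)·(n - 1)·(n^2 + 2·n + 12)

Trying the rational-root candidates, n = 1 is a root, giving the factor (n - 1) and quotient 4·n^4 + 17·n^3 + 68·n^2 + 112·n + 24.
Continuing, n = -2 is a root, giving the factor (n + 2) and quotient 4·n^3 + 9·n^2 + 50·n + 12.
Continuing, n = -1/4 is a root, so (4·n + 1) divides it; the quotient is n^2 + 2·n + 12.
The quadratic n^2 + 2·n + 12 has discriminant -44 < 0 and is irreducible over ℤ.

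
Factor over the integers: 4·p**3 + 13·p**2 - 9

Trying the rational-root candidates, p = 3/4 is a root, so (4·p - 3) divides it; the quotient is p**2 + 4·p + 3.
The remaining quadratic factors as (p + 1)(p + 3).

(4·p - 3)·(p + 1)·(p + 3)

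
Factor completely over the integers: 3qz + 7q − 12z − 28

(3z + 7)(q − 4)

Group as (3qz + 7q) + (−12z − 28) = q(3z + 7) − 4(3z + 7).
Both groups share the factor (3z + 7).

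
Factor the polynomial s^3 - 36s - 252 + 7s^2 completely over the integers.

Among the possible rational roots, s = -6 is a root, giving the factor (s + 6) and quotient s^2 + s - 42.
The remaining quadratic factors as (s - 6)(s + 7).

(s + 6)(s + 7)(s - 6)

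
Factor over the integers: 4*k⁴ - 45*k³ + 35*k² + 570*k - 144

By the rational root theorem, k = 1/4 is a root, so (4*k - 1) is a factor; dividing leaves k³ - 11*k² + 6*k + 144.
Continuing, k = 6 is a root, so (k - 6) divides it; the quotient is k² - 5*k - 24.
The remaining quadratic factors as (k - 8)(k + 3).

(4*k - 1)*(k + 3)*(k - 6)*(k - 8)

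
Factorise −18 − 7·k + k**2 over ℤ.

(k + 2)·(k − 9)

Two integers with product −18 and sum −7 are 2 and −9.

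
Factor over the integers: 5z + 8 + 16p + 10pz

(2p + 1)(5z + 8)

Group as (10pz + 16p) + (5z + 8) = 2p(5z + 8) + (5z + 8).
Both groups share the factor (5z + 8).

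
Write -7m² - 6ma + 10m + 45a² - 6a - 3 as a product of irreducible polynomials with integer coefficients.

-(7m - 15a - 3)(m + 3a - 1)

Group: -m(7m - 15a - 3) + (-3a + 1)(7m - 15a - 3); both groups contain (7m - 15a - 3).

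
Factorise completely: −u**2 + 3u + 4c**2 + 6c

−(u − 2c − 3)(u + 2c)

Group: −u(u − 2c − 3) − 2c(u − 2c − 3); both groups contain (u − 2c − 3).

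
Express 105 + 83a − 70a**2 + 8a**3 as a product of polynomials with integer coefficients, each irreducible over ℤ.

(2a − 5)(4a + 3)(a − 7)

By the rational root theorem, a = 5/2 is a root, giving the factor (2a − 5) and quotient 4a**2 − 25a − 21.
The remaining quadratic factors as (4a + 3)(a − 7).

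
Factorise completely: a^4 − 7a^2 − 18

Substitute u = a^2 to get a quadratic in u, then factor.
a^2 + 2 is irreducible over ℤ (always positive, so no real roots).
a^2 − 9 is a difference of squares.

(a + 3)(a − 3)(a^2 + 2)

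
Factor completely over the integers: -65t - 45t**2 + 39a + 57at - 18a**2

Group: -3a(6a - 9t - 13) + 5t(6a - 9t - 13); both groups contain (6a - 9t - 13).

-(3a - 5t)(6a - 9t - 13)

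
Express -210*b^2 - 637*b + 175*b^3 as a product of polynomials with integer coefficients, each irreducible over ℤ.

Pull out the common factor 7*b, then factor the remaining trinomial.

7*b*(5*b + 7)*(5*b - 13)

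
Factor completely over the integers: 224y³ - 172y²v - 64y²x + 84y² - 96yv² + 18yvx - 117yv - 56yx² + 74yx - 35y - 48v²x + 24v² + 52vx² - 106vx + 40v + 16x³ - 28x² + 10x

(7y - 8v - 2x)(4y + 2x - 1)(8y + 3v - 4x + 5)

Group: 4y(56y² - 43yv - 44yx + 35y - 24v² + 26vx - 40v + 8x² - 10x) + (2x - 1)(56y² - 43yv - 44yx + 35y - 24v² + 26vx - 40v + 8x² - 10x); both groups contain (56y² - 43yv - 44yx + 35y - 24v² + 26vx - 40v + 8x² - 10x), so (4y + 2x - 1) is a factor with cofactor 56y² - 43yv - 44yx + 35y - 24v² + 26vx - 40v + 8x² - 10x.
The cofactor groups again: 56y² - 43yv - 44yx + 35y - 24v² + 26vx - 40v + 8x² - 10x = 7y(8y + 3v - 4x + 5) + (-8v - 2x)(8y + 3v - 4x + 5); both groups contain (8y + 3v - 4x + 5), giving (7y - 8v - 2x)(8y + 3v - 4x + 5).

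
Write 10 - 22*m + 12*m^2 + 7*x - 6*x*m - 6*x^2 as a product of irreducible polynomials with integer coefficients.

Group: -6*x*(x + 2*m - 2) + (6*m - 5)*(x + 2*m - 2); both groups contain (x + 2*m - 2).

-(6*x - 6*m + 5)*(x + 2*m - 2)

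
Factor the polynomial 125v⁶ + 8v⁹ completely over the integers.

v⁶(2v + 5)(4v² − 10v + 25)

Factor out v⁶ first: what remains is 8v³ + 125.
Recognize a sum of cubes with the parts 2v and 5.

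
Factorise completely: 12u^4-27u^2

Pull out the common factor 3u^2; 4u^2-9 is a difference of squares.

3u^2(2u+3)(2u-3)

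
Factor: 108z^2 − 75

3(6z + 5)(6z − 5)

Factor out 3, leaving 36z^2 − 25, which is a difference of two squares.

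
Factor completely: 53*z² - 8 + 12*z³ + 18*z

(3*z + 2)*(4*z - 1)*(z + 4)

Trying the rational-root candidates, z = 1/4 is a root, so (4*z - 1) is a factor; dividing leaves 3*z² + 14*z + 8.
The remaining quadratic factors as (z + 4)(3*z + 2).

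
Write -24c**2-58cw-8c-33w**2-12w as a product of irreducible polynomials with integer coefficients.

Group: -12c(2c+3w) + (-11w-4)(2c+3w); both groups contain (2c+3w).

-(12c+11w+4)(2c+3w)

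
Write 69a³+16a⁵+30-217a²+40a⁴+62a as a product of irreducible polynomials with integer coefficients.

(4a+1)(4a-3)(a-1)(a²+4a+10)

By the rational root theorem, a = 1 is a root, so (a-1) is a factor; dividing leaves 16a⁴+56a³+125a²-92a-30.
Next, a = -1/4 is a root, so (4a+1) is a factor; dividing leaves 4a³+13a²+28a-30.
Then a = 3/4 is a root, so (4a-3) divides it; the quotient is a²+4a+10.
The quadratic a²+4a+10 has discriminant -24 < 0 and is irreducible over ℤ.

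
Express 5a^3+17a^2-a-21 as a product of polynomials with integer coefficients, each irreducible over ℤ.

Among the possible rational roots, a = -7/5 is a root, so (5a+7) divides it; the quotient is a^2+2a-3.
The remaining quadratic factors as (a+3)(a-1).

(5a+7)(a+3)(a-1)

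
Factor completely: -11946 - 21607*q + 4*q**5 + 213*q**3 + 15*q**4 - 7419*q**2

Trying the rational-root candidates, q = 11 is a root, so (q - 11) is a factor; dividing leaves 4*q**4 + 59*q**3 + 862*q**2 + 2063*q + 1086.
Continuing, q = -2 is a root, so (q + 2) is a factor; dividing leaves 4*q**3 + 51*q**2 + 760*q + 543.
Continuing, q = -3/4 is a root, so (4*q + 3) is a factor; dividing leaves q**2 + 12*q + 181.
The quadratic q**2 + 12*q + 181 has discriminant -580 < 0 and is irreducible over ℤ.

(4*q + 3)*(q + 2)*(q - 11)*(q**2 + 12*q + 181)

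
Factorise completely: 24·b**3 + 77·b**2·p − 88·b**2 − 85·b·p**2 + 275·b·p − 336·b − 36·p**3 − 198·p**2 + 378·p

Group: 8·b·(3·b**2 + 13·b·p − 11·b + 4·p**2 + 22·p − 42) − 9·p·(3·b**2 + 13·b·p − 11·b + 4·p**2 + 22·p − 42); both groups contain (3·b**2 + 13·b·p − 11·b + 4·p**2 + 22·p − 42), so (8·b − 9·p) is a factor with cofactor 3·b**2 + 13·b·p − 11·b + 4·p**2 + 22·p − 42.
The cofactor groups again: 3·b**2 + 13·b·p − 11·b + 4·p**2 + 22·p − 42 = b·(3·b + p + 7) + (4·p − 6)·(3·b + p + 7); both groups contain (3·b + p + 7), giving (b + 4·p − 6)·(3·b + p + 7).

(3·b + p + 7)·(8·b − 9·p)·(b + 4·p − 6)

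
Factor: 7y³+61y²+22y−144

Trying the rational-root candidates, y = 9/7 is a root, so (7y−9) divides it; the quotient is y²+10y+16.
The remaining quadratic factors as (y+8)(y+2).

(7y−9)(y+2)(y+8)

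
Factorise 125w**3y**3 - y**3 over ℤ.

y**3(5w - 1)(25w**2 + 5w + 1)

Factor out y**3 first: what remains is 125w**3 - 1.
Recognize a difference of cubes with the parts 5w and 1.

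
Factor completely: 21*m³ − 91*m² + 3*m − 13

(3*m − 13)*(7*m² + 1)

Group as (21*m³ + 3*m) + (−91*m² − 13) = 3*m*(7*m² + 1) − 13*(7*m² + 1).
Both groups share the factor (7*m² + 1).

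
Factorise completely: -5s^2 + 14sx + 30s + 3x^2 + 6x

-(5s + x)(s - 3x - 6)

Group: -5s(s - 3x - 6) - x(s - 3x - 6); both groups contain (s - 3x - 6).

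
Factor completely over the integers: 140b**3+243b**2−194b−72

(4b+9)(5b−4)(7b+2)

Trying the rational-root candidates, b = −2/7 is a root, so (7b+2) is a factor; dividing leaves 20b**2+29b−36.
The remaining quadratic factors as (4b+9)(5b−4).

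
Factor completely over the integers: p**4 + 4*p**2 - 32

Substitute u = p**2 to get a quadratic in u, then factor.
p**2 - 4 is a difference of squares.
p**2 + 8 is irreducible over ℤ (always positive, so no real roots).

(p + 2)*(p - 2)*(p**2 + 8)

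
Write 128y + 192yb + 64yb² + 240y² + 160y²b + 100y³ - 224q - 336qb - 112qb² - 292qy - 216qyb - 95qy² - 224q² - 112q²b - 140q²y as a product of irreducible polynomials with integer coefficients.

-(4q + 5y + 4b + 4)(5y + 4b + 8)(7q - 4y)

Group: 7q(-20qy - 16qb - 32q - 25y² - 40yb - 60y - 16b² - 48b - 32) - 4y(-20qy - 16qb - 32q - 25y² - 40yb - 60y - 16b² - 48b - 32); both groups contain (-20qy - 16qb - 32q - 25y² - 40yb - 60y - 16b² - 48b - 32), so (7q - 4y) is a factor with cofactor -20qy - 16qb - 32q - 25y² - 40yb - 60y - 16b² - 48b - 32.
The cofactor groups again: -20qy - 16qb - 32q - 25y² - 40yb - 60y - 16b² - 48b - 32 = -5y(4q + 5y + 4b + 4) + (-4b - 8)(4q + 5y + 4b + 4); both groups contain (4q + 5y + 4b + 4), giving -(5y + 4b + 8)(4q + 5y + 4b + 4).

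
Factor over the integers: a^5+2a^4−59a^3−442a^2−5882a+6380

Testing divisors of the constant over divisors of the leading coefficient, a = 11 is a root, giving the factor (a−11) and quotient a^4+13a^3+84a^2+482a−580.
Next, a = 1 is a root, so (a−1) divides it; the quotient is a^3+14a^2+98a+580.
Next, a = −10 is a root, so (a+10) divides it; the quotient is a^2+4a+58.
The quadratic a^2+4a+58 has discriminant −216 < 0 and is irreducible over ℤ.

(a+10)(a−1)(a−11)(a^2+4a+58)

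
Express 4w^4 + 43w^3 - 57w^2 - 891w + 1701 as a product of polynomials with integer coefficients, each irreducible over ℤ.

(4w - 9)(w + 7)(w + 9)(w - 3)

Testing divisors of the constant over divisors of the leading coefficient, w = -9 is a root, so (w + 9) is a factor; dividing leaves 4w^3 + 7w^2 - 120w + 189.
Then w = 9/4 is a root, giving the factor (4w - 9) and quotient w^2 + 4w - 21.
The remaining quadratic factors as (w + 7)(w - 3).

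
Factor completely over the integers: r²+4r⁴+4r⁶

Factor out r² first: what remains is 4r⁴+4r²+1.
Recognize a perfect-square trinomial with the parts 1 and 2r².

r²(2r²+1)²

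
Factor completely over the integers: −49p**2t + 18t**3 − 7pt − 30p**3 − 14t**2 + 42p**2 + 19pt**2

−(2p + t)(3p − 2t)(5p + 9t − 7)

Group: 2p(−15p**2 − 17pt + 21p + 18t**2 − 14t) + t(−15p**2 − 17pt + 21p + 18t**2 − 14t); both groups contain (−15p**2 − 17pt + 21p + 18t**2 − 14t), so (2p + t) is a factor with cofactor −15p**2 − 17pt + 21p + 18t**2 − 14t.
The cofactor groups again: −15p**2 − 17pt + 21p + 18t**2 − 14t = −3p(5p + 9t − 7) + 2t(5p + 9t − 7); both groups contain (5p + 9t − 7), giving −(3p − 2t)(5p + 9t − 7).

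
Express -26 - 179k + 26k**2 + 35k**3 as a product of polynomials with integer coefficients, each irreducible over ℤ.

(5k + 13)(7k + 1)(k - 2)

Trying the rational-root candidates, k = 2 is a root, so (k - 2) is a factor; dividing leaves 35k**2 + 96k + 13.
The remaining quadratic factors as (5k + 13)(7k + 1).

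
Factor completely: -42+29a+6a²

Need a pair with product 6·(-42) = -252 and sum 29: that's 36 and -7.
Split the middle term: 6a²+36a - 7a-42 = 6a(a+6) - 7(a+6).

(6a-7)(a+6)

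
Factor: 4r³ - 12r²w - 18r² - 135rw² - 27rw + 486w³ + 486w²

(2r - 9w)(2r - 9w - 9)(r + 6w)

Group: r(4r² - 36rw - 18r + 81w² + 81w) + 6w(4r² - 36rw - 18r + 81w² + 81w); both groups contain (4r² - 36rw - 18r + 81w² + 81w), so (r + 6w) is a factor with cofactor 4r² - 36rw - 18r + 81w² + 81w.
The cofactor groups again: 4r² - 36rw - 18r + 81w² + 81w = 2r(2r - 9w) + (-9w - 9)(2r - 9w); both groups contain (2r - 9w), giving (2r - 9w - 9)(2r - 9w).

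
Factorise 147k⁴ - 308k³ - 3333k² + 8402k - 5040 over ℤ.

(3k - 14)(7k - 8)(7k - 9)(k + 5)

Testing divisors of the constant over divisors of the leading coefficient, k = 8/7 is a root, so (7k - 8) divides it; the quotient is 21k³ - 20k² - 499k + 630.
Next, k = -5 is a root, giving the factor (k + 5) and quotient 21k² - 125k + 126.
The remaining quadratic factors as (3k - 14)(7k - 9).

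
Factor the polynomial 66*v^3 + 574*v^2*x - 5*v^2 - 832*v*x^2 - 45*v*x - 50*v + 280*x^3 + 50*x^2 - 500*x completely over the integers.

Group: 11*v*(6*v^2 + 56*v*x + 5*v - 40*x^2 + 50*x) + (-7*x - 10)*(6*v^2 + 56*v*x + 5*v - 40*x^2 + 50*x); both groups contain (6*v^2 + 56*v*x + 5*v - 40*x^2 + 50*x), so (11*v - 7*x - 10) is a factor with cofactor 6*v^2 + 56*v*x + 5*v - 40*x^2 + 50*x.
The cofactor groups again: 6*v^2 + 56*v*x + 5*v - 40*x^2 + 50*x = 6*v*(v + 10*x) + (-4*x + 5)*(v + 10*x); both groups contain (v + 10*x), giving (6*v - 4*x + 5)*(v + 10*x).

(11*v - 7*x - 10)*(6*v - 4*x + 5)*(v + 10*x)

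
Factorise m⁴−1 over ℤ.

(m)⁴ − (1)⁴ = ((m)² − (1)²)((m)² + (1)²); the first factor splits again, the second (m²+1) is irreducible.

(m+1)(m−1)(m²+1)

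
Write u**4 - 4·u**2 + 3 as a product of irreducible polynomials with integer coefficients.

Substitute w = u**2 to get a quadratic in w, then factor.
u**2 - 3 is irreducible over ℤ (3 is not a perfect square).
u**2 - 1 is a difference of squares.

(u + 1)·(u - 1)·(u**2 - 3)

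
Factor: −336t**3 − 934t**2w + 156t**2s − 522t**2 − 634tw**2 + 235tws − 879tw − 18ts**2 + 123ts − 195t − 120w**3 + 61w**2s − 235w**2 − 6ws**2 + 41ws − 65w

Group: 14t(−24t**2 − 53tw + 6ts − 15t − 15w**2 + 2ws − 5w) + (8w − 3s + 13)(−24t**2 − 53tw + 6ts − 15t − 15w**2 + 2ws − 5w); both groups contain (−24t**2 − 53tw + 6ts − 15t − 15w**2 + 2ws − 5w), so (14t + 8w − 3s + 13) is a factor with cofactor −24t**2 − 53tw + 6ts − 15t − 15w**2 + 2ws − 5w.
The cofactor groups again: −24t**2 − 53tw + 6ts − 15t − 15w**2 + 2ws − 5w = −8t(3t + w) + (−15w + 2s − 5)(3t + w); both groups contain (3t + w), giving −(8t + 15w − 2s + 5)(3t + w).

−(8t + 15w − 2s + 5)(14t + 8w − 3s + 13)(3t + w)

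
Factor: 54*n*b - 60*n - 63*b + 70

Group as (54*n*b - 60*n) + (-63*b + 70) = 6*n*(9*b - 10) - 7*(9*b - 10).
Both groups share the factor (9*b - 10).

(6*n - 7)*(9*b - 10)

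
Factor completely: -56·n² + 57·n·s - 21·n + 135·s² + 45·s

Group: -7·n·(8·n + 9·s + 3) + 15·s·(8·n + 9·s + 3); both groups contain (8·n + 9·s + 3).

-(7·n - 15·s)·(8·n + 9·s + 3)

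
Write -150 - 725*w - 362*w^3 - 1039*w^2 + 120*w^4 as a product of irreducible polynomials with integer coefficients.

Among the possible rational roots, w = -3/4 is a root, so (4*w + 3) divides it; the quotient is 30*w^3 - 113*w^2 - 175*w - 50.
Continuing, w = -5/6 is a root, so (6*w + 5) divides it; the quotient is 5*w^2 - 23*w - 10.
The remaining quadratic factors as (5*w + 2)(w - 5).

(4*w + 3)*(5*w + 2)*(6*w + 5)*(w - 5)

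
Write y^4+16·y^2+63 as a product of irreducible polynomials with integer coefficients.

(y^2+7)·(y^2+9)

Substitute u = y^2 to get a quadratic in u, then factor.
y^2+9 is irreducible over ℤ (sum of squares).
y^2+7 is irreducible over ℤ (always positive, so no real roots).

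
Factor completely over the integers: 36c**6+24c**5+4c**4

Pull out the common factor 4c**4, leaving 9c**2+6c+1.
Recognize a perfect-square trinomial with the parts 1 and 3c.

4c**4(3c+1)**2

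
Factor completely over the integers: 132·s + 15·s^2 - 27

Pull out the common factor 3, then factor the remaining trinomial.

3·(5·s - 1)·(s + 9)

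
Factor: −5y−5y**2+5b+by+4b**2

(4b+5y+5)(b−y)

Group: 4b(b−y) + (5y+5)(b−y); both groups contain (b−y).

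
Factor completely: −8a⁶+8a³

−8a³(a−1)(a²+a+1)

Factor out 8a³ first: what remains is −a³+1.
Recognize a difference of cubes with the parts 1 and a.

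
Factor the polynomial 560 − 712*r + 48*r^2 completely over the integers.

8*(6*r − 5)*(r − 14)

Pull out the common factor 8, then factor the remaining trinomial.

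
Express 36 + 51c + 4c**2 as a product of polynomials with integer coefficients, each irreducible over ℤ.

(4c + 3)(c + 12)

Need a pair with product 4·36 = 144 and sum 51: that's 3 and 48.
Split the middle term: 4c**2 + 3c + 48c + 36 = c(4c + 3) + 12(4c + 3).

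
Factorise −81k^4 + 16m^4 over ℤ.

(2m − 3k)(2m + 3k)(4m^2 + 9k^2)

Write as (4m^2)² − (9k^2)², then factor 4m^2 − 9k^2 once more.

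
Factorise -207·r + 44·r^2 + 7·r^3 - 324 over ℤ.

(7·r + 9)·(r + 9)·(r - 4)

Testing divisors of the constant over divisors of the leading coefficient, r = -9/7 is a root, so (7·r + 9) divides it; the quotient is r^2 + 5·r - 36.
The remaining quadratic factors as (r + 9)(r - 4).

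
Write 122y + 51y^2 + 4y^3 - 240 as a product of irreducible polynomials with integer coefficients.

(4y - 5)(y + 6)(y + 8)

Testing divisors of the constant over divisors of the leading coefficient, y = -6 is a root, giving the factor (y + 6) and quotient 4y^2 + 27y - 40.
The remaining quadratic factors as (y + 8)(4y - 5).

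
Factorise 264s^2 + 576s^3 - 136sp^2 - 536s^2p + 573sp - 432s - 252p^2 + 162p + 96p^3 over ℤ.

Group: 8s(72s^2 - 40sp + 33s - 32p^2 + 84p - 54) - 3p(72s^2 - 40sp + 33s - 32p^2 + 84p - 54); both groups contain (72s^2 - 40sp + 33s - 32p^2 + 84p - 54), so (8s - 3p) is a factor with cofactor 72s^2 - 40sp + 33s - 32p^2 + 84p - 54.
The cofactor groups again: 72s^2 - 40sp + 33s - 32p^2 + 84p - 54 = 9s(8s - 8p + 9) + (4p - 6)(8s - 8p + 9); both groups contain (8s - 8p + 9), giving (9s + 4p - 6)(8s - 8p + 9).

(8s - 3p)(8s - 8p + 9)(9s + 4p - 6)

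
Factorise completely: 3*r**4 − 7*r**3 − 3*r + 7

(3*r − 7)*(r − 1)*(r**2 + r + 1)

Group as (3*r**4 − 3*r) + (−7*r**3 + 7) = 3*r*(r**3 − 1) − 7*(r**3 − 1).
Both groups share the factor (r**3 − 1).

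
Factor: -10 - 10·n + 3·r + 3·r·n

(3·r - 10)·(n + 1)

Group as (3·r·n + 3·r) + (-10·n - 10) = 3·r·(n + 1) - 10·(n + 1).
Both groups share the factor (n + 1).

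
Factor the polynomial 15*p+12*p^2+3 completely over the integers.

3*(4*p+1)*(p+1)

Pull out the common factor 3, then factor the remaining trinomial.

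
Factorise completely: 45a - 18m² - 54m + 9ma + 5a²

Group: -3m(6m - 5a) + (-a - 9)(6m - 5a); both groups contain (6m - 5a).

-(6m - 5a)(3m + a + 9)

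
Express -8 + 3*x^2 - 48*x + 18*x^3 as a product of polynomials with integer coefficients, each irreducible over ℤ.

(6*x + 1)*(3*x^2 - 8)

Group as (18*x^3 - 48*x) + (3*x^2 - 8) = 6*x*(3*x^2 - 8) + (3*x^2 - 8).
Both groups share the factor (3*x^2 - 8).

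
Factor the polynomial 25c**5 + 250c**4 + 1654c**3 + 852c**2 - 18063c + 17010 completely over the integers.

Among the possible rational roots, c = 6/5 is a root, so (5c - 6) divides it; the quotient is 5c**4 + 56c**3 + 398c**2 + 648c - 2835.
Continuing, c = 9/5 is a root, so (5c - 9) is a factor; dividing leaves c**3 + 13c**2 + 103c + 315.
Next, c = -5 is a root, giving the factor (c + 5) and quotient c**2 + 8c + 63.
The quadratic c**2 + 8c + 63 has discriminant -188 < 0 and is irreducible over ℤ.

(5c - 6)(5c - 9)(c + 5)(c**2 + 8c + 63)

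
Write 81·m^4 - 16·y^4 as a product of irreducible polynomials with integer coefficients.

(3·m)⁴ − (2·y)⁴ = ((3·m)² − (2·y)²)((3·m)² + (2·y)²); the first factor splits again, the second (9·m^2 + 4·y^2) is irreducible.

(3·m + 2·y)·(3·m - 2·y)·(9·m^2 + 4·y^2)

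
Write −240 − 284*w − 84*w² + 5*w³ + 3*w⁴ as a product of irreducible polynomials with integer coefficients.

(3*w + 5)*(w + 2)*(w + 4)*(w − 6)

Among the possible rational roots, w = −2 is a root, giving the factor (w + 2) and quotient 3*w³ − w² − 82*w − 120.
Next, w = −5/3 is a root, so (3*w + 5) divides it; the quotient is w² − 2*w − 24.
The remaining quadratic factors as (w + 4)(w − 6).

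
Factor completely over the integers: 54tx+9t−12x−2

Group as (54tx+9t) + (−12x−2) = 9t(6x+1) − 2(6x+1).
Both groups share the factor (6x+1).

(6x+1)(9t−2)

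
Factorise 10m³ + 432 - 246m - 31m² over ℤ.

By the rational root theorem, m = 8/5 is a root, giving the factor (5m - 8) and quotient 2m² - 3m - 54.
The remaining quadratic factors as (m - 6)(2m + 9).

(2m + 9)(5m - 8)(m - 6)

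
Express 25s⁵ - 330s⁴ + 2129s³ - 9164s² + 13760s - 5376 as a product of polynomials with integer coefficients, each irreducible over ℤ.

(5s - 3)(5s - 8)(s - 7)(s² - 4s + 32)

Trying the rational-root candidates, s = 8/5 is a root, so (5s - 8) is a factor; dividing leaves 5s⁴ - 58s³ + 333s² - 1300s + 672.
Then s = 7 is a root, giving the factor (s - 7) and quotient 5s³ - 23s² + 172s - 96.
Then s = 3/5 is a root, so (5s - 3) is a factor; dividing leaves s² - 4s + 32.
The quadratic s² - 4s + 32 has discriminant -112 < 0 and is irreducible over ℤ.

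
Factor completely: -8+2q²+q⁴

(q²+4)(q²-2)

Substitute u = q² to get a quadratic in u, then factor.
q²-2 is irreducible over ℤ (2 is not a perfect square).
q²+4 is irreducible over ℤ (sum of squares).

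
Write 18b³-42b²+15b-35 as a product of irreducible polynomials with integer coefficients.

Group as (18b³+15b) + (-42b²-35) = 3b(6b²+5) - 7(6b²+5).
Both groups share the factor (6b²+5).

(3b-7)(6b²+5)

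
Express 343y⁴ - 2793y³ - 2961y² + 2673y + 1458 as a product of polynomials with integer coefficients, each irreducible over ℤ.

(7y + 3)(7y + 9)(7y - 6)(y - 9)

Among the possible rational roots, y = 9 is a root, giving the factor (y - 9) and quotient 343y³ + 294y² - 315y - 162.
Continuing, y = 6/7 is a root, giving the factor (7y - 6) and quotient 49y² + 84y + 27.
The remaining quadratic factors as (7y + 3)(7y + 9).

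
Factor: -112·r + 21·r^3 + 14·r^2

7·r·(3·r + 8)·(r - 2)

Pull out the common factor 7·r, then factor the remaining trinomial.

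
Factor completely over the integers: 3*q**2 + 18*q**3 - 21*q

3*q*(6*q + 7)*(q - 1)

Pull out the common factor 3*q, then factor the remaining trinomial.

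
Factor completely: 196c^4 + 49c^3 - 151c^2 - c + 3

By the rational root theorem, c = -1 is a root, giving the factor (c + 1) and quotient 196c^3 - 147c^2 - 4c + 3.
Then c = 1/7 is a root, so (7c - 1) is a factor; dividing leaves 28c^2 - 17c - 3.
The remaining quadratic factors as (7c + 1)(4c - 3).

(4c - 3)(7c + 1)(7c - 1)(c + 1)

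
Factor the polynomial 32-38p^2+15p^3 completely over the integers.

Among the possible rational roots, p = 4/3 is a root, giving the factor (3p-4) and quotient 5p^2-6p-8.
The remaining quadratic factors as (p-2)(5p+4).

(3p-4)(5p+4)(p-2)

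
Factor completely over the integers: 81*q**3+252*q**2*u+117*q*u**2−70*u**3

(3*q+7*u)*(3*q−u)*(9*q+10*u)

Group: 3*q*(27*q**2+93*q*u+70*u**2) − u*(27*q**2+93*q*u+70*u**2); both groups contain (27*q**2+93*q*u+70*u**2), so (3*q−u) is a factor with cofactor 27*q**2+93*q*u+70*u**2.
The cofactor groups again: 27*q**2+93*q*u+70*u**2 = 3*q*(9*q+10*u) + 7*u*(9*q+10*u); both groups contain (9*q+10*u), giving (3*q+7*u)*(9*q+10*u).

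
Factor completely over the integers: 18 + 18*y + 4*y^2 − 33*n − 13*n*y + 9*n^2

(9*n − 4*y − 6)*(n − y − 3)

Group: n*(9*n − 4*y − 6) + (−y − 3)*(9*n − 4*y − 6); both groups contain (9*n − 4*y − 6).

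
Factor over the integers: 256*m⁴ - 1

Write as (16*m²)² − (1)², then factor 16*m² - 1 once more.

(4*m + 1)*(4*m - 1)*(16*m² + 1)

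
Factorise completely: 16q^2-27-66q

Need a pair with product 16·(-27) = -432 and sum -66: that's 6 and -72.
Split the middle term: 16q^2+6q - 72q-27 = 2q(8q+3) - 9(8q+3).

(2q-9)(8q+3)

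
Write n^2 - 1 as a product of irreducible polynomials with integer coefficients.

Two integers with product -1 and sum 0 are 1 and -1.

(n + 1)(n - 1)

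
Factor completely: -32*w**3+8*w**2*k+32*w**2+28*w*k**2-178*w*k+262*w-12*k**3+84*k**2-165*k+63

-(4*w-2*k+1)*(4*w-3*k+9)*(2*w+2*k-7)

Group: 2*w*(-16*w**2+20*w*k-40*w-6*k**2+21*k-9) + (2*k-7)*(-16*w**2+20*w*k-40*w-6*k**2+21*k-9); both groups contain (-16*w**2+20*w*k-40*w-6*k**2+21*k-9), so (2*w+2*k-7) is a factor with cofactor -16*w**2+20*w*k-40*w-6*k**2+21*k-9.
The cofactor groups again: -16*w**2+20*w*k-40*w-6*k**2+21*k-9 = -4*w*(4*w-3*k+9) + (2*k-1)*(4*w-3*k+9); both groups contain (4*w-3*k+9), giving -(4*w-2*k+1)*(4*w-3*k+9).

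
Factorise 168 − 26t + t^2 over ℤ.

Two integers with product 168 and sum −26 are −14 and −12.

(t − 12)(t − 14)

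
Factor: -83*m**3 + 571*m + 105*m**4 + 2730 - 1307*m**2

(3*m - 10)*(5*m + 7)*(7*m - 13)*(m + 3)

Among the possible rational roots, m = 10/3 is a root, so (3*m - 10) divides it; the quotient is 35*m**3 + 89*m**2 - 139*m - 273.
Then m = -3 is a root, so (m + 3) divides it; the quotient is 35*m**2 - 16*m - 91.
The remaining quadratic factors as (5*m + 7)(7*m - 13).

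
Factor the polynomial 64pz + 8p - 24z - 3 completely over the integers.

Group as (64pz + 8p) + (-24z - 3) = 8p(8z + 1) - 3(8z + 1).
Both groups share the factor (8z + 1).

(8p - 3)(8z + 1)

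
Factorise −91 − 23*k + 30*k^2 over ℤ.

Need a pair with product 30·(−91) = −2730 and sum −23: that's −65 and 42.
Split the middle term: 30*k^2 − 65*k + 42*k − 91 = 5*k*(6*k − 13) + 7*(6*k − 13).

(5*k + 7)*(6*k − 13)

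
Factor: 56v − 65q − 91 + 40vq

Group as (40vq + 56v) + (−65q − 91) = 8v(5q + 7) − 13(5q + 7).
Both groups share the factor (5q + 7).

(5q + 7)(8v − 13)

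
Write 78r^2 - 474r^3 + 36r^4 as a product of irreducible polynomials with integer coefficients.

Pull out the common factor 6r^2, then factor the remaining trinomial.

6r^2(6r - 1)(r - 13)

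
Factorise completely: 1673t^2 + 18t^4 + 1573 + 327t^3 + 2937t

(3t + 13)(6t + 11)(t + 1)(t + 11)

Among the possible rational roots, t = -11 is a root, giving the factor (t + 11) and quotient 18t^3 + 129t^2 + 254t + 143.
Continuing, t = -13/3 is a root, so (3t + 13) divides it; the quotient is 6t^2 + 17t + 11.
The remaining quadratic factors as (6t + 11)(t + 1).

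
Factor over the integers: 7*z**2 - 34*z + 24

(7*z - 6)*(z - 4)

Need a pair with product 7·24 = 168 and sum -34: that's -6 and -28.
Split the middle term: 7*z**2 - 6*z - 28*z + 24 = z*(7*z - 6) - 4*(7*z - 6).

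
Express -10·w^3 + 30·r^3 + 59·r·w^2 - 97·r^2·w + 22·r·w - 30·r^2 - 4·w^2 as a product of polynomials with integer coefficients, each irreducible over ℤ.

Group: 3·r·(10·r^2 - 29·r·w - 10·r + 10·w^2 + 4·w) - w·(10·r^2 - 29·r·w - 10·r + 10·w^2 + 4·w); both groups contain (10·r^2 - 29·r·w - 10·r + 10·w^2 + 4·w), so (3·r - w) is a factor with cofactor 10·r^2 - 29·r·w - 10·r + 10·w^2 + 4·w.
The cofactor groups again: 10·r^2 - 29·r·w - 10·r + 10·w^2 + 4·w = 5·r·(2·r - 5·w - 2) - 2·w·(2·r - 5·w - 2); both groups contain (2·r - 5·w - 2), giving (5·r - 2·w)·(2·r - 5·w - 2).

(2·r - 5·w - 2)·(3·r - w)·(5·r - 2·w)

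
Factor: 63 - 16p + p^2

Two integers with product 63 and sum -16 are -9 and -7.

(p - 7)(p - 9)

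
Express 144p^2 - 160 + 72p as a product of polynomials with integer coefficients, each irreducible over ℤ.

Pull out the common factor 8, then factor the remaining trinomial.

8(3p + 4)(6p - 5)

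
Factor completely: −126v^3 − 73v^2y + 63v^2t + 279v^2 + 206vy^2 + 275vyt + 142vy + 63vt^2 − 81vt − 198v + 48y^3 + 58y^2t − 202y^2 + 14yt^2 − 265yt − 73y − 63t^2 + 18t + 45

−(7v − 8y − 7t − 5)(9v + 2y − 9)(2v + 3y + t − 1)

Group: 9v(−14v^2 − 5vy + 7vt + 17v + 24y^2 + 29yt + 7y + 7t^2 − 2t − 5) + (2y − 9)(−14v^2 − 5vy + 7vt + 17v + 24y^2 + 29yt + 7y + 7t^2 − 2t − 5); both groups contain (−14v^2 − 5vy + 7vt + 17v + 24y^2 + 29yt + 7y + 7t^2 − 2t − 5), so (9v + 2y − 9) is a factor with cofactor −14v^2 − 5vy + 7vt + 17v + 24y^2 + 29yt + 7y + 7t^2 − 2t − 5.
The cofactor groups again: −14v^2 − 5vy + 7vt + 17v + 24y^2 + 29yt + 7y + 7t^2 − 2t − 5 = −2v(7v − 8y − 7t − 5) + (−3y − t + 1)(7v − 8y − 7t − 5); both groups contain (7v − 8y − 7t − 5), giving −(2v + 3y + t − 1)(7v − 8y − 7t − 5).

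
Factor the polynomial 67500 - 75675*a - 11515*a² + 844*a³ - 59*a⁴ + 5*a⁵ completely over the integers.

(5*a - 4)*(a + 5)*(a - 15)*(a² - a + 225)

Trying the rational-root candidates, a = 15 is a root, giving the factor (a - 15) and quotient 5*a⁴ + 16*a³ + 1084*a² + 4745*a - 4500.
Then a = 4/5 is a root, giving the factor (5*a - 4) and quotient a³ + 4*a² + 220*a + 1125.
Next, a = -5 is a root, so (a + 5) is a factor; dividing leaves a² - a + 225.
The quadratic a² - a + 225 has discriminant -899 < 0 and is irreducible over ℤ.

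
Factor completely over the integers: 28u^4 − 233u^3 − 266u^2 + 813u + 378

(4u − 7)(7u + 3)(u + 2)(u − 9)

Trying the rational-root candidates, u = −3/7 is a root, so (7u + 3) is a factor; dividing leaves 4u^3 − 35u^2 − 23u + 126.
Continuing, u = 7/4 is a root, so (4u − 7) is a factor; dividing leaves u^2 − 7u − 18.
The remaining quadratic factors as (u − 9)(u + 2).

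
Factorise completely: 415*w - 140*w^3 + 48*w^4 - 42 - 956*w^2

By the rational root theorem, w = 1/4 is a root, so (4*w - 1) divides it; the quotient is 12*w^3 - 32*w^2 - 247*w + 42.
Continuing, w = 1/6 is a root, so (6*w - 1) is a factor; dividing leaves 2*w^2 - 5*w - 42.
The remaining quadratic factors as (2*w + 7)(w - 6).

(2*w + 7)*(4*w - 1)*(6*w - 1)*(w - 6)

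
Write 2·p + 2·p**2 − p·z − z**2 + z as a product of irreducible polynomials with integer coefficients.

(2·p + z)·(p − z + 1)

Group: 2·p·(p − z + 1) + z·(p − z + 1); both groups contain (p − z + 1).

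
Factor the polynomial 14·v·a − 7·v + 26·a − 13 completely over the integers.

Group as (14·v·a − 7·v) + (26·a − 13) = 7·v·(2·a − 1) + 13·(2·a − 1).
Both groups share the factor (2·a − 1).

(2·a − 1)·(7·v + 13)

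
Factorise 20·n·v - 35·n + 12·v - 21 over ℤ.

Group as (20·n·v - 35·n) + (12·v - 21) = 5·n·(4·v - 7) + 3·(4·v - 7).
Both groups share the factor (4·v - 7).

(4·v - 7)·(5·n + 3)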